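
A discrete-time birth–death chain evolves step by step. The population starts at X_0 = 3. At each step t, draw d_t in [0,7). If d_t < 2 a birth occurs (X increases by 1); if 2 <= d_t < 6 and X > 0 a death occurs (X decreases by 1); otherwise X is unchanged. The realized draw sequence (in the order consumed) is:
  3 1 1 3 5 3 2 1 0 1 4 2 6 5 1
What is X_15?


1

t=0: X=3, d=3 → death, X_1=2
t=1: X=2, d=1 → birth, X_2=3
t=2: X=3, d=1 → birth, X_3=4
t=3: X=4, d=3 → death, X_4=3
t=4: X=3, d=5 → death, X_5=2
t=5: X=2, d=3 → death, X_6=1
t=6: X=1, d=2 → death, X_7=0
t=7: X=0, d=1 → birth, X_8=1
t=8: X=1, d=0 → birth, X_9=2
t=9: X=2, d=1 → birth, X_10=3
t=10: X=3, d=4 → death, X_11=2
t=11: X=2, d=2 → death, X_12=1
t=12: X=1, d=6 → hold, X_13=1
t=13: X=1, d=5 → death, X_14=0
t=14: X=0, d=1 → birth, X_15=1


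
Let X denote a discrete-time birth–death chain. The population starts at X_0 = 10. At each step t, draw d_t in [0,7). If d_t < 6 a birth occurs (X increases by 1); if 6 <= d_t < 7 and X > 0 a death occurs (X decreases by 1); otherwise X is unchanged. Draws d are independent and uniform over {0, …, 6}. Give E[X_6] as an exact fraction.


X can drop by at most 1 per step and X_0 = 10 > T = 6, so X_t >= 10 − t >= 4 > 0 for every t <= 6: the floor at 0 (the 'and X > 0' condition) never binds. Hence X_6 = X_0 + Σ_{t<6} Y_t with i.i.d. increments Y_t = y(d_t) ∈ {+1, −1, 0}.
Outcome values over d=0..6: [1, 1, 1, 1, 1, 1, -1]
Σy = 5, Σy² = 7, M = 7
μ = 5/7 = 5/7,  σ² = 7/7 − (5/7)² = 24/49
E[X_6] = 10 + 6·(5/7) = 100/7

100/7


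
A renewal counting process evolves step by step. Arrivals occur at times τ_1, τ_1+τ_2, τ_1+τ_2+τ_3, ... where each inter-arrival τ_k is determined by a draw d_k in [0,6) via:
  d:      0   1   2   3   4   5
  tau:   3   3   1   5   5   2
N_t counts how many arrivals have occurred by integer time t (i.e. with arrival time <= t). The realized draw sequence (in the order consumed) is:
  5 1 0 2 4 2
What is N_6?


draw d_1=5: τ_1=2, arrival time A_1=2
draw d_2=1: τ_2=3, arrival time A_2=5
draw d_3=0: τ_3=3, arrival time A_3=8
draw d_4=2: τ_4=1, arrival time A_4=9
draw d_5=4: τ_5=5, arrival time A_5=14
draw d_6=2: τ_6=1, arrival time A_6=15
N_t over t=0..6: 0:0 1:0 2:1 3:1 4:1 5:2 6:2

2


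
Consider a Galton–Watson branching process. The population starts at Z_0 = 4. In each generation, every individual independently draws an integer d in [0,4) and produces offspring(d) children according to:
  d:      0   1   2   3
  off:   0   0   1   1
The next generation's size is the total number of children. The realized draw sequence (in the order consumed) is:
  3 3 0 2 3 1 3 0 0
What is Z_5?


0

gen 0: Z_0=4, draws=[3, 3, 0, 2], offspring=[1, 1, 0, 1], Z_1=3
gen 1: Z_1=3, draws=[3, 1, 3], offspring=[1, 0, 1], Z_2=2
gen 2: Z_2=2, draws=[0, 0], offspring=[0, 0], Z_3=0
gen 3: Z_3=0, draws=[], offspring=[], Z_4=0
gen 4: Z_4=0, draws=[], offspring=[], Z_5=0


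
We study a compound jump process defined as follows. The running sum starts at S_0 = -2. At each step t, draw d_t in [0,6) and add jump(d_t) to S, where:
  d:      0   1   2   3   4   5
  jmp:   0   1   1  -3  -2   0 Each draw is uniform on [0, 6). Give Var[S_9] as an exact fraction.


Outcome values over d=0..5: [0, 1, 1, -3, -2, 0]
Σy = -3, Σy² = 15, M = 6
μ = -3/6 = -1/2,  σ² = 15/6 − (-1/2)² = 9/4
Independent increments: Var[S_9] = 9·σ² = 9·(9/4) = 81/4

81/4


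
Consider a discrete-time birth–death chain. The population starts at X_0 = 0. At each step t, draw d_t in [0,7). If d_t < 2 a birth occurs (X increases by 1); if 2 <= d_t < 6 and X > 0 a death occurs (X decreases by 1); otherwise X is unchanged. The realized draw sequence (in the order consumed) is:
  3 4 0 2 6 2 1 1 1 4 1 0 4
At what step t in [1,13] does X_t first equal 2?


8

t=0: X=0, d=3 → hold, X_1=0
t=1: X=0, d=4 → hold, X_2=0
t=2: X=0, d=0 → birth, X_3=1
t=3: X=1, d=2 → death, X_4=0
t=4: X=0, d=6 → hold, X_5=0
t=5: X=0, d=2 → hold, X_6=0
t=6: X=0, d=1 → birth, X_7=1
t=7: X=1, d=1 → birth, X_8=2
t=8: X=2, d=1 → birth, X_9=3
t=9: X=3, d=4 → death, X_10=2
t=10: X=2, d=1 → birth, X_11=3
t=11: X=3, d=0 → birth, X_12=4
t=12: X=4, d=4 → death, X_13=3


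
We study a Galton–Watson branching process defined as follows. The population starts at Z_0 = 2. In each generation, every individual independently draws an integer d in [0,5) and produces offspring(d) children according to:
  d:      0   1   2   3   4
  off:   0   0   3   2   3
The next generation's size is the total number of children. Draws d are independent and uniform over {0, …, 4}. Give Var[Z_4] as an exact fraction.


54499328/390625

Outcome values over d=0..4: [0, 0, 3, 2, 3]
Σy = 8, Σy² = 22, M = 5
μ = 8/5 = 8/5,  σ² = 22/5 − (8/5)² = 46/25
V_0 = 0, E_0 = 2
V_1 = 46/25·E_0 + (8/5)²·V_0 = 92/25;  E_1 = 16/5
V_2 = 46/25·E_1 + (8/5)²·V_1 = 9568/625;  E_2 = 128/25
V_3 = 46/25·E_2 + (8/5)²·V_2 = 759552/15625;  E_3 = 1024/125
V_4 = 46/25·E_3 + (8/5)²·V_3 = 54499328/390625;  E_4 = 8192/625


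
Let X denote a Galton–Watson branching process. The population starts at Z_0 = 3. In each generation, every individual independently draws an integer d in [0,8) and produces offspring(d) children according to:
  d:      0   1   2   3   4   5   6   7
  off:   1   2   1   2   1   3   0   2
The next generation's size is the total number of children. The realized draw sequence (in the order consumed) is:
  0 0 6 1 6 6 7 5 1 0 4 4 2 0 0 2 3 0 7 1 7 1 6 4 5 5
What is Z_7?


gen 0: Z_0=3, draws=[0, 0, 6], offspring=[1, 1, 0], Z_1=2
gen 1: Z_1=2, draws=[1, 6], offspring=[2, 0], Z_2=2
gen 2: Z_2=2, draws=[6, 7], offspring=[0, 2], Z_3=2
gen 3: Z_3=2, draws=[5, 1], offspring=[3, 2], Z_4=5
gen 4: Z_4=5, draws=[0, 4, 4, 2, 0], offspring=[1, 1, 1, 1, 1], Z_5=5
gen 5: Z_5=5, draws=[0, 2, 3, 0, 7], offspring=[1, 1, 2, 1, 2], Z_6=7
gen 6: Z_6=7, draws=[1, 7, 1, 6, 4, 5, 5], offspring=[2, 2, 2, 0, 1, 3, 3], Z_7=13

13


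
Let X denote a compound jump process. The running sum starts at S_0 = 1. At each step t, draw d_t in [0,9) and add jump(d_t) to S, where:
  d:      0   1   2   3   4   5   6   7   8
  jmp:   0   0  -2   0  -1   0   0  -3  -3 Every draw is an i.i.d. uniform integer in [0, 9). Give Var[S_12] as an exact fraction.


Outcome values over d=0..8: [0, 0, -2, 0, -1, 0, 0, -3, -3]
Σy = -9, Σy² = 23, M = 9
μ = -9/9 = -1,  σ² = 23/9 − (-1)² = 14/9
Independent increments: Var[S_12] = 12·σ² = 12·(14/9) = 56/3

56/3


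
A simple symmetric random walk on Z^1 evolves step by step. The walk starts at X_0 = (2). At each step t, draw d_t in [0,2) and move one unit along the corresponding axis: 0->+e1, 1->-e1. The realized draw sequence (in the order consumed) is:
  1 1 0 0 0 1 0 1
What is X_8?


(2)

t=0: X=(2), d=1 → -e1, X_1=(1)
t=1: X=(1), d=1 → -e1, X_2=(0)
t=2: X=(0), d=0 → +e1, X_3=(1)
t=3: X=(1), d=0 → +e1, X_4=(2)
t=4: X=(2), d=0 → +e1, X_5=(3)
t=5: X=(3), d=1 → -e1, X_6=(2)
t=6: X=(2), d=0 → +e1, X_7=(3)
t=7: X=(3), d=1 → -e1, X_8=(2)


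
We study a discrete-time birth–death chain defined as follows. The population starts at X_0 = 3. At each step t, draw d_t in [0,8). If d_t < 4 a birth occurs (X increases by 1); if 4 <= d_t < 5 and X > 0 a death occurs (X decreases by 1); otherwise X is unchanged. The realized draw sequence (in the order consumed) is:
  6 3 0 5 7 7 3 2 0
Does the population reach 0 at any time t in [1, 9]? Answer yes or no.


no

t=0: X=3, d=6 → hold, X_1=3
t=1: X=3, d=3 → birth, X_2=4
t=2: X=4, d=0 → birth, X_3=5
t=3: X=5, d=5 → hold, X_4=5
t=4: X=5, d=7 → hold, X_5=5
t=5: X=5, d=7 → hold, X_6=5
t=6: X=5, d=3 → birth, X_7=6
t=7: X=6, d=2 → birth, X_8=7
t=8: X=7, d=0 → birth, X_9=8


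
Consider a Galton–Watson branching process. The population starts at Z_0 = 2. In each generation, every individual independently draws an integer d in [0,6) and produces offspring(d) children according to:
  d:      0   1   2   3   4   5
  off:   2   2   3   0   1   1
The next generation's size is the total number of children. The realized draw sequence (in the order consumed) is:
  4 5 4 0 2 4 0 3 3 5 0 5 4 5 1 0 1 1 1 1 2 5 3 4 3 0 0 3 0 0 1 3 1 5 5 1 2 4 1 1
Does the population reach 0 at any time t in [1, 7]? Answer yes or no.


gen 0: Z_0=2, draws=[4, 5], offspring=[1, 1], Z_1=2
gen 1: Z_1=2, draws=[4, 0], offspring=[1, 2], Z_2=3
gen 2: Z_2=3, draws=[2, 4, 0], offspring=[3, 1, 2], Z_3=6
gen 3: Z_3=6, draws=[3, 3, 5, 0, 5, 4], offspring=[0, 0, 1, 2, 1, 1], Z_4=5
gen 4: Z_4=5, draws=[5, 1, 0, 1, 1], offspring=[1, 2, 2, 2, 2], Z_5=9
gen 5: Z_5=9, draws=[1, 1, 2, 5, 3, 4, 3, 0, 0], offspring=[2, 2, 3, 1, 0, 1, 0, 2, 2], Z_6=13
gen 6: Z_6=13, draws=[3, 0, 0, 1, 3, 1, 5, 5, 1, 2, 4, 1, 1], offspring=[0, 2, 2, 2, 0, 2, 1, 1, 2, 3, 1, 2, 2], Z_7=20

no


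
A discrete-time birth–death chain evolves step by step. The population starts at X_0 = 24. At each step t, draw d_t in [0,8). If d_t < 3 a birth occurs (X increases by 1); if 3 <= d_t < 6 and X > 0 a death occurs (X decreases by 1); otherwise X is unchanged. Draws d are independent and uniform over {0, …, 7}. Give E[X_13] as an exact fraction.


X can drop by at most 1 per step and X_0 = 24 > T = 13, so X_t >= 24 − t >= 11 > 0 for every t <= 13: the floor at 0 (the 'and X > 0' condition) never binds. Hence X_13 = X_0 + Σ_{t<13} Y_t with i.i.d. increments Y_t = y(d_t) ∈ {+1, −1, 0}.
Outcome values over d=0..7: [1, 1, 1, -1, -1, -1, 0, 0]
Σy = 0, Σy² = 6, M = 8
μ = 0/8 = 0,  σ² = 6/8 − (0)² = 3/4
E[X_13] = 24 + 13·(0) = 24

24


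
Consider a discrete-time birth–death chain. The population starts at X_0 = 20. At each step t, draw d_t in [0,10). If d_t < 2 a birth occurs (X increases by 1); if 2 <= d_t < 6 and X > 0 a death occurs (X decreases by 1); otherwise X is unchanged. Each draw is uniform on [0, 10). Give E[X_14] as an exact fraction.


X can drop by at most 1 per step and X_0 = 20 > T = 14, so X_t >= 20 − t >= 6 > 0 for every t <= 14: the floor at 0 (the 'and X > 0' condition) never binds. Hence X_14 = X_0 + Σ_{t<14} Y_t with i.i.d. increments Y_t = y(d_t) ∈ {+1, −1, 0}.
Outcome values over d=0..9: [1, 1, -1, -1, -1, -1, 0, 0, 0, 0]
Σy = -2, Σy² = 6, M = 10
μ = -2/10 = -1/5,  σ² = 6/10 − (-1/5)² = 14/25
E[X_14] = 20 + 14·(-1/5) = 86/5

86/5


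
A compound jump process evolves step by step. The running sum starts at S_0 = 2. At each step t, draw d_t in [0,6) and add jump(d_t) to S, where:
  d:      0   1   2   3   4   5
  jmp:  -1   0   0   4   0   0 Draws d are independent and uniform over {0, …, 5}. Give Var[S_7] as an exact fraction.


Outcome values over d=0..5: [-1, 0, 0, 4, 0, 0]
Σy = 3, Σy² = 17, M = 6
μ = 3/6 = 1/2,  σ² = 17/6 − (1/2)² = 31/12
Independent increments: Var[S_7] = 7·σ² = 7·(31/12) = 217/12

217/12


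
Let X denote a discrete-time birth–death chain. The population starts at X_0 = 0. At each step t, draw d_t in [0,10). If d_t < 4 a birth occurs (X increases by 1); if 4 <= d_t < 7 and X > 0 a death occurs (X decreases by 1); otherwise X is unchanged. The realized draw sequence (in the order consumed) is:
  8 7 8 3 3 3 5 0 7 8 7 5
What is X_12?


t=0: X=0, d=8 → hold, X_1=0
t=1: X=0, d=7 → hold, X_2=0
t=2: X=0, d=8 → hold, X_3=0
t=3: X=0, d=3 → birth, X_4=1
t=4: X=1, d=3 → birth, X_5=2
t=5: X=2, d=3 → birth, X_6=3
t=6: X=3, d=5 → death, X_7=2
t=7: X=2, d=0 → birth, X_8=3
t=8: X=3, d=7 → hold, X_9=3
t=9: X=3, d=8 → hold, X_10=3
t=10: X=3, d=7 → hold, X_11=3
t=11: X=3, d=5 → death, X_12=2

2


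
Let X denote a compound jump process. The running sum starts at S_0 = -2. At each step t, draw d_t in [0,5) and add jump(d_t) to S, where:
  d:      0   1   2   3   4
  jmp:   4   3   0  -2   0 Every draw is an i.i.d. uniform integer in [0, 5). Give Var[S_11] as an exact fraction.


Outcome values over d=0..4: [4, 3, 0, -2, 0]
Σy = 5, Σy² = 29, M = 5
μ = 5/5 = 1,  σ² = 29/5 − (1)² = 24/5
Independent increments: Var[S_11] = 11·σ² = 11·(24/5) = 264/5

264/5


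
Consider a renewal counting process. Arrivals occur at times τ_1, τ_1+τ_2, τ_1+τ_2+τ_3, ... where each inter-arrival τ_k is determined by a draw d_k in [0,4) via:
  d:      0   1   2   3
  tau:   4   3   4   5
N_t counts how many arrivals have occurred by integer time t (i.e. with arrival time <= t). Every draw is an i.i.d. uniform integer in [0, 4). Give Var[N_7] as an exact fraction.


Inter-arrival values over d=0..3: [4, 3, 4, 5]
Each d has probability 1/4, so the pmf of τ is: f(3) = 1/4, f(4) = 1/2, f(5) = 1/4
Let p_n(j) = P(N_n = j), with p_0 = [1]. Condition on τ_1: p_n(0) = P(τ > n), and for j >= 1, p_n(j) = Σ_{k<=n} f(k)·p_{n−k}(j−1)
p_1 = [1]  (j = 0)
p_2 = [1]  (j = 0)
p_3 = [3/4, 1/4]  (j = 0..1)
p_4 = [1/4, 3/4]  (j = 0..1)
p_5 = [0, 1]  (j = 0..1)
p_6 = [0, 15/16, 1/16]  (j = 0..2)
p_7 = [0, 11/16, 5/16]  (j = 0..2)
E[N_7] = Σ j·p_7(j) = 21/16;  E[N_7²] = Σ j²·p_7(j) = 31/16
Var[N_7] = 31/16 − (21/16)² = 55/256

55/256


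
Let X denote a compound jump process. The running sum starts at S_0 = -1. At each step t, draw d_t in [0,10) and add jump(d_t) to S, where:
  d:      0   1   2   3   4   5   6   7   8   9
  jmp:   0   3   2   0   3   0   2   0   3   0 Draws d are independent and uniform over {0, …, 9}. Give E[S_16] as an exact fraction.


Outcome values over d=0..9: [0, 3, 2, 0, 3, 0, 2, 0, 3, 0]
Σy = 13, Σy² = 35, M = 10
μ = 13/10 = 13/10,  σ² = 35/10 − (13/10)² = 181/100
E[S_16] = -1 + 16·(13/10) = 99/5

99/5


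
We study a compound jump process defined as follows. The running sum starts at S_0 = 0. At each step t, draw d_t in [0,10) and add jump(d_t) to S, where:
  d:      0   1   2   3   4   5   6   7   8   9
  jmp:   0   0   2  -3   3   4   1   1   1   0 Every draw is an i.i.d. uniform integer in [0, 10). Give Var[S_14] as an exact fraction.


Outcome values over d=0..9: [0, 0, 2, -3, 3, 4, 1, 1, 1, 0]
Σy = 9, Σy² = 41, M = 10
μ = 9/10 = 9/10,  σ² = 41/10 − (9/10)² = 329/100
Independent increments: Var[S_14] = 14·σ² = 14·(329/100) = 2303/50

2303/50


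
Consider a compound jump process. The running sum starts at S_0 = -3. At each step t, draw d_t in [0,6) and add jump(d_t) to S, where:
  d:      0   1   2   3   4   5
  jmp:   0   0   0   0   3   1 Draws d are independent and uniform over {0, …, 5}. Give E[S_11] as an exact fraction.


13/3

Outcome values over d=0..5: [0, 0, 0, 0, 3, 1]
Σy = 4, Σy² = 10, M = 6
μ = 4/6 = 2/3,  σ² = 10/6 − (2/3)² = 11/9
E[S_11] = -3 + 11·(2/3) = 13/3


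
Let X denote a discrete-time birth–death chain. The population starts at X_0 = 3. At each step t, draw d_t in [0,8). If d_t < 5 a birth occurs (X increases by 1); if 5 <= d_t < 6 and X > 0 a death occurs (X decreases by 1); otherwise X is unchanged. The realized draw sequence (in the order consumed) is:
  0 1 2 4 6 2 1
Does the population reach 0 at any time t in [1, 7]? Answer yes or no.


no

t=0: X=3, d=0 → birth, X_1=4
t=1: X=4, d=1 → birth, X_2=5
t=2: X=5, d=2 → birth, X_3=6
t=3: X=6, d=4 → birth, X_4=7
t=4: X=7, d=6 → hold, X_5=7
t=5: X=7, d=2 → birth, X_6=8
t=6: X=8, d=1 → birth, X_7=9


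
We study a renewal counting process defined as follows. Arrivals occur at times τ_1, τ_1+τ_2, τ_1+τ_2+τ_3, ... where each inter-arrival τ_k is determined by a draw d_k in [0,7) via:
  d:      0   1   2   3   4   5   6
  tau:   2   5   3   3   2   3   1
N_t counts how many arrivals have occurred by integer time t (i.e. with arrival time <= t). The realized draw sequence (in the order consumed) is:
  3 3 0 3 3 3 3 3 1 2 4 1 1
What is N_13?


draw d_1=3: τ_1=3, arrival time A_1=3
draw d_2=3: τ_2=3, arrival time A_2=6
draw d_3=0: τ_3=2, arrival time A_3=8
draw d_4=3: τ_4=3, arrival time A_4=11
draw d_5=3: τ_5=3, arrival time A_5=14
draw d_6=3: τ_6=3, arrival time A_6=17
draw d_7=3: τ_7=3, arrival time A_7=20
draw d_8=3: τ_8=3, arrival time A_8=23
draw d_9=1: τ_9=5, arrival time A_9=28
draw d_10=2: τ_10=3, arrival time A_10=31
draw d_11=4: τ_11=2, arrival time A_11=33
draw d_12=1: τ_12=5, arrival time A_12=38
draw d_13=1: τ_13=5, arrival time A_13=43
N_t over t=0..13: 0:0 1:0 2:0 3:1 4:1 5:1 6:2 7:2 8:3 9:3 10:3 11:4 12:4 13:4

4


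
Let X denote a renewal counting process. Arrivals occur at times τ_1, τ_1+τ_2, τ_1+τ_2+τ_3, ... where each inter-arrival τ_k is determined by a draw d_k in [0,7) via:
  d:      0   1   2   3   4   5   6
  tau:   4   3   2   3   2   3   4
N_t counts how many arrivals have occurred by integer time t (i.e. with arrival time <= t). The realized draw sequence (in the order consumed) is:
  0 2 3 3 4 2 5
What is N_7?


draw d_1=0: τ_1=4, arrival time A_1=4
draw d_2=2: τ_2=2, arrival time A_2=6
draw d_3=3: τ_3=3, arrival time A_3=9
draw d_4=3: τ_4=3, arrival time A_4=12
draw d_5=4: τ_5=2, arrival time A_5=14
draw d_6=2: τ_6=2, arrival time A_6=16
draw d_7=5: τ_7=3, arrival time A_7=19
N_t over t=0..7: 0:0 1:0 2:0 3:0 4:1 5:1 6:2 7:2

2


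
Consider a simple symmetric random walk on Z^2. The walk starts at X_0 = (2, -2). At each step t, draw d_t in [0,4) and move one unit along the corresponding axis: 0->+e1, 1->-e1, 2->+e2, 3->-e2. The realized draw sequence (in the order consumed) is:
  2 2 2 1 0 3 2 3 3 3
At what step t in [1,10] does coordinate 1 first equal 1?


t=0: X=(2, -2), d=2 → +e2, X_1=(2, -1)
t=1: X=(2, -1), d=2 → +e2, X_2=(2, 0)
t=2: X=(2, 0), d=2 → +e2, X_3=(2, 1)
t=3: X=(2, 1), d=1 → -e1, X_4=(1, 1)
t=4: X=(1, 1), d=0 → +e1, X_5=(2, 1)
t=5: X=(2, 1), d=3 → -e2, X_6=(2, 0)
t=6: X=(2, 0), d=2 → +e2, X_7=(2, 1)
t=7: X=(2, 1), d=3 → -e2, X_8=(2, 0)
t=8: X=(2, 0), d=3 → -e2, X_9=(2, -1)
t=9: X=(2, -1), d=3 → -e2, X_10=(2, -2)

4


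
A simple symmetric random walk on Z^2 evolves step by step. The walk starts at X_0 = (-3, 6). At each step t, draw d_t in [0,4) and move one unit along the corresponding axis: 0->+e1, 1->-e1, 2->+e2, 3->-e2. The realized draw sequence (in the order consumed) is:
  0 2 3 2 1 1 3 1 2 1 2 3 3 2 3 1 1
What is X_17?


(-8, 6)

t=0: X=(-3, 6), d=0 → +e1, X_1=(-2, 6)
t=1: X=(-2, 6), d=2 → +e2, X_2=(-2, 7)
t=2: X=(-2, 7), d=3 → -e2, X_3=(-2, 6)
t=3: X=(-2, 6), d=2 → +e2, X_4=(-2, 7)
t=4: X=(-2, 7), d=1 → -e1, X_5=(-3, 7)
t=5: X=(-3, 7), d=1 → -e1, X_6=(-4, 7)
t=6: X=(-4, 7), d=3 → -e2, X_7=(-4, 6)
t=7: X=(-4, 6), d=1 → -e1, X_8=(-5, 6)
t=8: X=(-5, 6), d=2 → +e2, X_9=(-5, 7)
t=9: X=(-5, 7), d=1 → -e1, X_10=(-6, 7)
t=10: X=(-6, 7), d=2 → +e2, X_11=(-6, 8)
t=11: X=(-6, 8), d=3 → -e2, X_12=(-6, 7)
t=12: X=(-6, 7), d=3 → -e2, X_13=(-6, 6)
t=13: X=(-6, 6), d=2 → +e2, X_14=(-6, 7)
t=14: X=(-6, 7), d=3 → -e2, X_15=(-6, 6)
t=15: X=(-6, 6), d=1 → -e1, X_16=(-7, 6)
t=16: X=(-7, 6), d=1 → -e1, X_17=(-8, 6)


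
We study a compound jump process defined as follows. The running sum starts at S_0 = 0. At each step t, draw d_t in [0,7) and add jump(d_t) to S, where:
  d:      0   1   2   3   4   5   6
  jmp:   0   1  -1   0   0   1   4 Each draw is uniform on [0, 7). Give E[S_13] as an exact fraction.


Outcome values over d=0..6: [0, 1, -1, 0, 0, 1, 4]
Σy = 5, Σy² = 19, M = 7
μ = 5/7 = 5/7,  σ² = 19/7 − (5/7)² = 108/49
E[S_13] = 0 + 13·(5/7) = 65/7

65/7


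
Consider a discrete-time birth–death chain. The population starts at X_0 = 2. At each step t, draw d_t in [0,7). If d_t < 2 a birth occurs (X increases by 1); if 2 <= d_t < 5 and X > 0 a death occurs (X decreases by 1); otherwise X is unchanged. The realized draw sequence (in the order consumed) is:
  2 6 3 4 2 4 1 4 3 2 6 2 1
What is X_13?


t=0: X=2, d=2 → death, X_1=1
t=1: X=1, d=6 → hold, X_2=1
t=2: X=1, d=3 → death, X_3=0
t=3: X=0, d=4 → hold, X_4=0
t=4: X=0, d=2 → hold, X_5=0
t=5: X=0, d=4 → hold, X_6=0
t=6: X=0, d=1 → birth, X_7=1
t=7: X=1, d=4 → death, X_8=0
t=8: X=0, d=3 → hold, X_9=0
t=9: X=0, d=2 → hold, X_10=0
t=10: X=0, d=6 → hold, X_11=0
t=11: X=0, d=2 → hold, X_12=0
t=12: X=0, d=1 → birth, X_13=1

1


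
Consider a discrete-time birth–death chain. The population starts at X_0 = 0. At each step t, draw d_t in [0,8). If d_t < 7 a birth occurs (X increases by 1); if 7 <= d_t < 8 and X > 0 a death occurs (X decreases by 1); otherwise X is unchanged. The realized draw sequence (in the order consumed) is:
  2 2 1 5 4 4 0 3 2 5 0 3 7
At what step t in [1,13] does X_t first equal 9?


t=0: X=0, d=2 → birth, X_1=1
t=1: X=1, d=2 → birth, X_2=2
t=2: X=2, d=1 → birth, X_3=3
t=3: X=3, d=5 → birth, X_4=4
t=4: X=4, d=4 → birth, X_5=5
t=5: X=5, d=4 → birth, X_6=6
t=6: X=6, d=0 → birth, X_7=7
t=7: X=7, d=3 → birth, X_8=8
t=8: X=8, d=2 → birth, X_9=9
t=9: X=9, d=5 → birth, X_10=10
t=10: X=10, d=0 → birth, X_11=11
t=11: X=11, d=3 → birth, X_12=12
t=12: X=12, d=7 → death, X_13=11

9


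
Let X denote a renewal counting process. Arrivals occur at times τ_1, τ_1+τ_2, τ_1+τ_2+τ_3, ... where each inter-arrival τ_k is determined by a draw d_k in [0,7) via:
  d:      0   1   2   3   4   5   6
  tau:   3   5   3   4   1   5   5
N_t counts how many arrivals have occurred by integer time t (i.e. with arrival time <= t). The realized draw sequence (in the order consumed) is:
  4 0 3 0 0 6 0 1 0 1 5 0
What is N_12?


draw d_1=4: τ_1=1, arrival time A_1=1
draw d_2=0: τ_2=3, arrival time A_2=4
draw d_3=3: τ_3=4, arrival time A_3=8
draw d_4=0: τ_4=3, arrival time A_4=11
draw d_5=0: τ_5=3, arrival time A_5=14
draw d_6=6: τ_6=5, arrival time A_6=19
draw d_7=0: τ_7=3, arrival time A_7=22
draw d_8=1: τ_8=5, arrival time A_8=27
draw d_9=0: τ_9=3, arrival time A_9=30
draw d_10=1: τ_10=5, arrival time A_10=35
draw d_11=5: τ_11=5, arrival time A_11=40
draw d_12=0: τ_12=3, arrival time A_12=43
N_t over t=0..12: 0:0 1:1 2:1 3:1 4:2 5:2 6:2 7:2 8:3 9:3 10:3 11:4 12:4

4


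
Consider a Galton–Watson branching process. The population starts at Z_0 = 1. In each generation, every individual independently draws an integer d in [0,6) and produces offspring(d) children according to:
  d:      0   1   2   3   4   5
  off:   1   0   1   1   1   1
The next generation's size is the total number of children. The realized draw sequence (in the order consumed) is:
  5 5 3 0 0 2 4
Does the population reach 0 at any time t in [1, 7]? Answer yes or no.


gen 0: Z_0=1, draws=[5], offspring=[1], Z_1=1
gen 1: Z_1=1, draws=[5], offspring=[1], Z_2=1
gen 2: Z_2=1, draws=[3], offspring=[1], Z_3=1
gen 3: Z_3=1, draws=[0], offspring=[1], Z_4=1
gen 4: Z_4=1, draws=[0], offspring=[1], Z_5=1
gen 5: Z_5=1, draws=[2], offspring=[1], Z_6=1
gen 6: Z_6=1, draws=[4], offspring=[1], Z_7=1

no


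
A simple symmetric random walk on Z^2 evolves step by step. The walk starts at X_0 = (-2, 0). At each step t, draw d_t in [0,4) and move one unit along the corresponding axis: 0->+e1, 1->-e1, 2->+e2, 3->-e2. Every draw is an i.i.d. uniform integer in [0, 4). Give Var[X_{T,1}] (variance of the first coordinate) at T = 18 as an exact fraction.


Outcome values over d=0..3: [1, -1, 0, 0]
Σy = 0, Σy² = 2, M = 4
μ = 0/4 = 0,  σ² = 2/4 − (0)² = 1/2
Independent increments: Var[X_18] = 18·σ² = 18·(1/2) = 9

9


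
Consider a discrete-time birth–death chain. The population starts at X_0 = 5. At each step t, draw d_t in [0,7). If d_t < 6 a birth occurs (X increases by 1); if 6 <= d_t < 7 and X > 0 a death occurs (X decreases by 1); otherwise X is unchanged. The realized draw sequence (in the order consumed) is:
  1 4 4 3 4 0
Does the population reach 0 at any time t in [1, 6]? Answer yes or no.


t=0: X=5, d=1 → birth, X_1=6
t=1: X=6, d=4 → birth, X_2=7
t=2: X=7, d=4 → birth, X_3=8
t=3: X=8, d=3 → birth, X_4=9
t=4: X=9, d=4 → birth, X_5=10
t=5: X=10, d=0 → birth, X_6=11

no


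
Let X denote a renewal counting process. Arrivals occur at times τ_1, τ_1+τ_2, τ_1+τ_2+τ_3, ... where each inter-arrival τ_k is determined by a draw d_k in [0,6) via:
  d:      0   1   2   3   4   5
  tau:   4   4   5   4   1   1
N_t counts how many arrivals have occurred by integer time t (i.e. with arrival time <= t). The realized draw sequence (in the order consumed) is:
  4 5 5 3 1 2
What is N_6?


draw d_1=4: τ_1=1, arrival time A_1=1
draw d_2=5: τ_2=1, arrival time A_2=2
draw d_3=5: τ_3=1, arrival time A_3=3
draw d_4=3: τ_4=4, arrival time A_4=7
draw d_5=1: τ_5=4, arrival time A_5=11
draw d_6=2: τ_6=5, arrival time A_6=16
N_t over t=0..6: 0:0 1:1 2:2 3:3 4:3 5:3 6:3

3


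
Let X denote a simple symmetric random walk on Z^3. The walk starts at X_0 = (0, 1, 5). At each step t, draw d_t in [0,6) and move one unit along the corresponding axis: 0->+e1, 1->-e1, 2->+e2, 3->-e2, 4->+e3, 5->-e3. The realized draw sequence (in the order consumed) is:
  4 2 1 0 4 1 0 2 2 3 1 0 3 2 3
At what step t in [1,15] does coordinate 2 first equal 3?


t=0: X=(0, 1, 5), d=4 → +e3, X_1=(0, 1, 6)
t=1: X=(0, 1, 6), d=2 → +e2, X_2=(0, 2, 6)
t=2: X=(0, 2, 6), d=1 → -e1, X_3=(-1, 2, 6)
t=3: X=(-1, 2, 6), d=0 → +e1, X_4=(0, 2, 6)
t=4: X=(0, 2, 6), d=4 → +e3, X_5=(0, 2, 7)
t=5: X=(0, 2, 7), d=1 → -e1, X_6=(-1, 2, 7)
t=6: X=(-1, 2, 7), d=0 → +e1, X_7=(0, 2, 7)
t=7: X=(0, 2, 7), d=2 → +e2, X_8=(0, 3, 7)
t=8: X=(0, 3, 7), d=2 → +e2, X_9=(0, 4, 7)
t=9: X=(0, 4, 7), d=3 → -e2, X_10=(0, 3, 7)
t=10: X=(0, 3, 7), d=1 → -e1, X_11=(-1, 3, 7)
t=11: X=(-1, 3, 7), d=0 → +e1, X_12=(0, 3, 7)
t=12: X=(0, 3, 7), d=3 → -e2, X_13=(0, 2, 7)
t=13: X=(0, 2, 7), d=2 → +e2, X_14=(0, 3, 7)
t=14: X=(0, 3, 7), d=3 → -e2, X_15=(0, 2, 7)

8


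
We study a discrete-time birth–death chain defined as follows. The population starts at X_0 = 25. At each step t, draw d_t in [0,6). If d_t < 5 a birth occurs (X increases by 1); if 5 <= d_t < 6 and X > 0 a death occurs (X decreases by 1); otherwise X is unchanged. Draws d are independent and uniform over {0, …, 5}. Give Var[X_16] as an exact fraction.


80/9

X can drop by at most 1 per step and X_0 = 25 > T = 16, so X_t >= 25 − t >= 9 > 0 for every t <= 16: the floor at 0 (the 'and X > 0' condition) never binds. Hence X_16 = X_0 + Σ_{t<16} Y_t with i.i.d. increments Y_t = y(d_t) ∈ {+1, −1, 0}.
Outcome values over d=0..5: [1, 1, 1, 1, 1, -1]
Σy = 4, Σy² = 6, M = 6
μ = 4/6 = 2/3,  σ² = 6/6 − (2/3)² = 5/9
Independent increments: Var[X_16] = 16·σ² = 16·(5/9) = 80/9


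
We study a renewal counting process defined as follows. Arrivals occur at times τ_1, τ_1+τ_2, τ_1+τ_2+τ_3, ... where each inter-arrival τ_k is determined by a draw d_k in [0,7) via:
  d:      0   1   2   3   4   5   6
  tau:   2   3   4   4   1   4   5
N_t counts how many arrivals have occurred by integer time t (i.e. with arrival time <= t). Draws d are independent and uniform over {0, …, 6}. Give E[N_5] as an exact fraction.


22135/16807

Inter-arrival values over d=0..6: [2, 3, 4, 4, 1, 4, 5]
Each d has probability 1/7, so the pmf of τ is: f(1) = 1/7, f(2) = 1/7, f(3) = 1/7, f(4) = 3/7, f(5) = 1/7
Renewal equation for m(n) = E[N_n]: condition on τ_1 = k (if k <= n, one arrival plus a fresh copy on the remaining n−k steps): m(n) = F(n) + Σ_{k<=n} f(k)·m(n−k), where F(n) = P(τ <= n) and m(0) = 0
m(1) = F(1) = 1/7
m(2) = F(2) + f(1)·m(1) = 2/7 + 1/7·1/7 = 15/49
m(3) = F(3) + f(1)·m(2) + f(2)·m(1) = 3/7 + 1/7·15/49 + 1/7·1/7 = 169/343
m(4) = F(4) + f(1)·m(3) + f(2)·m(2) + f(3)·m(1) = 6/7 + 1/7·169/343 + 1/7·15/49 + 1/7·1/7 = 2381/2401
m(5) = F(5) + f(1)·m(4) + f(2)·m(3) + f(3)·m(2) + f(4)·m(1) = 1 + 1/7·2381/2401 + 1/7·169/343 + 1/7·15/49 + 3/7·1/7 = 22135/16807
E[N_5] = m(5) = 22135/16807


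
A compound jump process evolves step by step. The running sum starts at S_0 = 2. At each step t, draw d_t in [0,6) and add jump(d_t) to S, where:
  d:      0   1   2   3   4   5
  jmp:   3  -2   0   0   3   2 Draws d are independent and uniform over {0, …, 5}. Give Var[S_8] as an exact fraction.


Outcome values over d=0..5: [3, -2, 0, 0, 3, 2]
Σy = 6, Σy² = 26, M = 6
μ = 6/6 = 1,  σ² = 26/6 − (1)² = 10/3
Independent increments: Var[S_8] = 8·σ² = 8·(10/3) = 80/3

80/3


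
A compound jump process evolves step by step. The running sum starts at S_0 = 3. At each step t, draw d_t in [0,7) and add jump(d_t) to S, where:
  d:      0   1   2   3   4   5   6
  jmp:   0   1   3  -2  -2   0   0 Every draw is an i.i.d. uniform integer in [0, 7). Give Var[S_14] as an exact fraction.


Outcome values over d=0..6: [0, 1, 3, -2, -2, 0, 0]
Σy = 0, Σy² = 18, M = 7
μ = 0/7 = 0,  σ² = 18/7 − (0)² = 18/7
Independent increments: Var[S_14] = 14·σ² = 14·(18/7) = 36

36


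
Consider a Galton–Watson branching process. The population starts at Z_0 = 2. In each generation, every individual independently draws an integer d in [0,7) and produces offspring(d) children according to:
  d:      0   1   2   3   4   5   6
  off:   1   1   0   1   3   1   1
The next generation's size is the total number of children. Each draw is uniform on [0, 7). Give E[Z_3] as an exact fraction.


Outcome values over d=0..6: [1, 1, 0, 1, 3, 1, 1]
Σy = 8, Σy² = 14, M = 7
μ = 8/7 = 8/7,  σ² = 14/7 − (8/7)² = 34/49
E[Z_0] = 2
E[Z_1] = 8/7·E[Z_0] = 16/7
E[Z_2] = 8/7·E[Z_1] = 128/49
E[Z_3] = 8/7·E[Z_2] = 1024/343

1024/343


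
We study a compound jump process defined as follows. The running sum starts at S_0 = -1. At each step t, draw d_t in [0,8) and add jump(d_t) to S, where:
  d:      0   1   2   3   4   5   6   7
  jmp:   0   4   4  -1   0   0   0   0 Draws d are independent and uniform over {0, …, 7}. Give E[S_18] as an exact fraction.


59/4

Outcome values over d=0..7: [0, 4, 4, -1, 0, 0, 0, 0]
Σy = 7, Σy² = 33, M = 8
μ = 7/8 = 7/8,  σ² = 33/8 − (7/8)² = 215/64
E[S_18] = -1 + 18·(7/8) = 59/4


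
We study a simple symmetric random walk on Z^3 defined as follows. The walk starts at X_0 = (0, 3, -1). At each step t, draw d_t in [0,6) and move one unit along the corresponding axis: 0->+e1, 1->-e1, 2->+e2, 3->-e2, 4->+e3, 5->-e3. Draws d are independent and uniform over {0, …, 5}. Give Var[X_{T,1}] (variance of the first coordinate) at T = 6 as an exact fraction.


2

Outcome values over d=0..5: [1, -1, 0, 0, 0, 0]
Σy = 0, Σy² = 2, M = 6
μ = 0/6 = 0,  σ² = 2/6 − (0)² = 1/3
Independent increments: Var[X_6] = 6·σ² = 6·(1/3) = 2


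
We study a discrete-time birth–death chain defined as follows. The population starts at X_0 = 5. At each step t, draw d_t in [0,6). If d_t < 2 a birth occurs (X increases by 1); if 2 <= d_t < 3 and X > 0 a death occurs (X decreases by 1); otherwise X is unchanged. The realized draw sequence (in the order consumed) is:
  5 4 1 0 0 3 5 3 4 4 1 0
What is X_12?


10

t=0: X=5, d=5 → hold, X_1=5
t=1: X=5, d=4 → hold, X_2=5
t=2: X=5, d=1 → birth, X_3=6
t=3: X=6, d=0 → birth, X_4=7
t=4: X=7, d=0 → birth, X_5=8
t=5: X=8, d=3 → hold, X_6=8
t=6: X=8, d=5 → hold, X_7=8
t=7: X=8, d=3 → hold, X_8=8
t=8: X=8, d=4 → hold, X_9=8
t=9: X=8, d=4 → hold, X_10=8
t=10: X=8, d=1 → birth, X_11=9
t=11: X=9, d=0 → birth, X_12=10


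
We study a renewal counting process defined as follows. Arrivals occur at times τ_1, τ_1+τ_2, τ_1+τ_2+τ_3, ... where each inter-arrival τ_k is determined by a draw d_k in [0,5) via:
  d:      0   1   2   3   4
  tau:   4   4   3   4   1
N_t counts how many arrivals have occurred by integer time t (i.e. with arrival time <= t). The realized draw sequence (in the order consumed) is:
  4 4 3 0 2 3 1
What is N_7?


3

draw d_1=4: τ_1=1, arrival time A_1=1
draw d_2=4: τ_2=1, arrival time A_2=2
draw d_3=3: τ_3=4, arrival time A_3=6
draw d_4=0: τ_4=4, arrival time A_4=10
draw d_5=2: τ_5=3, arrival time A_5=13
draw d_6=3: τ_6=4, arrival time A_6=17
draw d_7=1: τ_7=4, arrival time A_7=21
N_t over t=0..7: 0:0 1:1 2:2 3:2 4:2 5:2 6:3 7:3


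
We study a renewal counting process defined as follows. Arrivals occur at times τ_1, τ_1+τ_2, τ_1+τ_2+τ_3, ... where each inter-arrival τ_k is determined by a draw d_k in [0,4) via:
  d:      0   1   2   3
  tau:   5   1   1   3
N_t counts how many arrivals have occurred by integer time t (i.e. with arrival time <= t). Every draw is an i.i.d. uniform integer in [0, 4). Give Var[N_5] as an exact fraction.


1175/1024

Inter-arrival values over d=0..3: [5, 1, 1, 3]
Each d has probability 1/4, so the pmf of τ is: f(1) = 1/2, f(3) = 1/4, f(5) = 1/4
Let p_n(j) = P(N_n = j), with p_0 = [1]. Condition on τ_1: p_n(0) = P(τ > n), and for j >= 1, p_n(j) = Σ_{k<=n} f(k)·p_{n−k}(j−1)
p_1 = [1/2, 1/2]  (j = 0..1)
p_2 = [1/2, 1/4, 1/4]  (j = 0..2)
p_3 = [1/4, 1/2, 1/8, 1/8]  (j = 0..3)
p_4 = [1/4, 1/4, 3/8, 1/16, 1/16]  (j = 0..4)
p_5 = [0, 1/2, 3/16, 1/4, 1/32, 1/32]  (j = 0..5)
E[N_5] = Σ j·p_5(j) = 61/32;  E[N_5²] = Σ j²·p_5(j) = 153/32
Var[N_5] = 153/32 − (61/32)² = 1175/1024


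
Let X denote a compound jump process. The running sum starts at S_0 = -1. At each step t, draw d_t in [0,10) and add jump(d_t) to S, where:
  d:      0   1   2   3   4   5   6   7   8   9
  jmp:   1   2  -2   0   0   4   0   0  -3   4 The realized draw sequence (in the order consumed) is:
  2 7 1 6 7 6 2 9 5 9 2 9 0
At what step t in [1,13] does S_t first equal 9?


10

t=0: S=-1, d=2, jump=-2, S_1=-3
t=1: S=-3, d=7, jump=0, S_2=-3
t=2: S=-3, d=1, jump=2, S_3=-1
t=3: S=-1, d=6, jump=0, S_4=-1
t=4: S=-1, d=7, jump=0, S_5=-1
t=5: S=-1, d=6, jump=0, S_6=-1
t=6: S=-1, d=2, jump=-2, S_7=-3
t=7: S=-3, d=9, jump=4, S_8=1
t=8: S=1, d=5, jump=4, S_9=5
t=9: S=5, d=9, jump=4, S_10=9
t=10: S=9, d=2, jump=-2, S_11=7
t=11: S=7, d=9, jump=4, S_12=11
t=12: S=11, d=0, jump=1, S_13=12


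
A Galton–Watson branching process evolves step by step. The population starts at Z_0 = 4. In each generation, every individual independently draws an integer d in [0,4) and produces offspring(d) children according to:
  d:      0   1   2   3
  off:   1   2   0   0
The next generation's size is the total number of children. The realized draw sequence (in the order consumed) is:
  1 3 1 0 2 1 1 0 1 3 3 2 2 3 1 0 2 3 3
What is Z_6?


gen 0: Z_0=4, draws=[1, 3, 1, 0], offspring=[2, 0, 2, 1], Z_1=5
gen 1: Z_1=5, draws=[2, 1, 1, 0, 1], offspring=[0, 2, 2, 1, 2], Z_2=7
gen 2: Z_2=7, draws=[3, 3, 2, 2, 3, 1, 0], offspring=[0, 0, 0, 0, 0, 2, 1], Z_3=3
gen 3: Z_3=3, draws=[2, 3, 3], offspring=[0, 0, 0], Z_4=0
gen 4: Z_4=0, draws=[], offspring=[], Z_5=0
gen 5: Z_5=0, draws=[], offspring=[], Z_6=0

0


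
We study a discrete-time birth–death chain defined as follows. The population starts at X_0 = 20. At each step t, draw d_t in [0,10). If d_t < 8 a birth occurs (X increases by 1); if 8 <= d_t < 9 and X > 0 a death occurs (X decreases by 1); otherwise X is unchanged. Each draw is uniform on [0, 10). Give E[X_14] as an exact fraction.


X can drop by at most 1 per step and X_0 = 20 > T = 14, so X_t >= 20 − t >= 6 > 0 for every t <= 14: the floor at 0 (the 'and X > 0' condition) never binds. Hence X_14 = X_0 + Σ_{t<14} Y_t with i.i.d. increments Y_t = y(d_t) ∈ {+1, −1, 0}.
Outcome values over d=0..9: [1, 1, 1, 1, 1, 1, 1, 1, -1, 0]
Σy = 7, Σy² = 9, M = 10
μ = 7/10 = 7/10,  σ² = 9/10 − (7/10)² = 41/100
E[X_14] = 20 + 14·(7/10) = 149/5

149/5


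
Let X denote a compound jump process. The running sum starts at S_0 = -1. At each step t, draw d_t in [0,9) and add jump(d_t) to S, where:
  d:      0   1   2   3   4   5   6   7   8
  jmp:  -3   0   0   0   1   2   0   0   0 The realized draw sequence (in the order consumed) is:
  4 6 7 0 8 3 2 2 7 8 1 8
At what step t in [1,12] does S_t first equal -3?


t=0: S=-1, d=4, jump=1, S_1=0
t=1: S=0, d=6, jump=0, S_2=0
t=2: S=0, d=7, jump=0, S_3=0
t=3: S=0, d=0, jump=-3, S_4=-3
t=4: S=-3, d=8, jump=0, S_5=-3
t=5: S=-3, d=3, jump=0, S_6=-3
t=6: S=-3, d=2, jump=0, S_7=-3
t=7: S=-3, d=2, jump=0, S_8=-3
t=8: S=-3, d=7, jump=0, S_9=-3
t=9: S=-3, d=8, jump=0, S_10=-3
t=10: S=-3, d=1, jump=0, S_11=-3
t=11: S=-3, d=8, jump=0, S_12=-3

4


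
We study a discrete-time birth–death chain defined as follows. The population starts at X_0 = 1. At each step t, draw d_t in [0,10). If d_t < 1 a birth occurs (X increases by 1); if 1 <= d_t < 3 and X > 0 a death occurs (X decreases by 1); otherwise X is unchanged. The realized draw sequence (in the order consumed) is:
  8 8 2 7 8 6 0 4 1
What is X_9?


0

t=0: X=1, d=8 → hold, X_1=1
t=1: X=1, d=8 → hold, X_2=1
t=2: X=1, d=2 → death, X_3=0
t=3: X=0, d=7 → hold, X_4=0
t=4: X=0, d=8 → hold, X_5=0
t=5: X=0, d=6 → hold, X_6=0
t=6: X=0, d=0 → birth, X_7=1
t=7: X=1, d=4 → hold, X_8=1
t=8: X=1, d=1 → death, X_9=0


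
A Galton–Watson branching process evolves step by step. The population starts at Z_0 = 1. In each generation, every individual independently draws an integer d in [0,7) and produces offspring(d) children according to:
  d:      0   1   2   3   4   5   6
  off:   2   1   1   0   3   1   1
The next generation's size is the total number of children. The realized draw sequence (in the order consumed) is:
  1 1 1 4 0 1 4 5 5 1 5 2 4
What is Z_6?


8

gen 0: Z_0=1, draws=[1], offspring=[1], Z_1=1
gen 1: Z_1=1, draws=[1], offspring=[1], Z_2=1
gen 2: Z_2=1, draws=[1], offspring=[1], Z_3=1
gen 3: Z_3=1, draws=[4], offspring=[3], Z_4=3
gen 4: Z_4=3, draws=[0, 1, 4], offspring=[2, 1, 3], Z_5=6
gen 5: Z_5=6, draws=[5, 5, 1, 5, 2, 4], offspring=[1, 1, 1, 1, 1, 3], Z_6=8


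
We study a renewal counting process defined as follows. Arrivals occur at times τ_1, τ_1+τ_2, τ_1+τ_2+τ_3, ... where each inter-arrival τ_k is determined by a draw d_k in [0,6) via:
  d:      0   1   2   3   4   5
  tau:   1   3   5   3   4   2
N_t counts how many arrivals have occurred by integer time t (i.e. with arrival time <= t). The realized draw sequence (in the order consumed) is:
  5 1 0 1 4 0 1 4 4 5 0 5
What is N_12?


draw d_1=5: τ_1=2, arrival time A_1=2
draw d_2=1: τ_2=3, arrival time A_2=5
draw d_3=0: τ_3=1, arrival time A_3=6
draw d_4=1: τ_4=3, arrival time A_4=9
draw d_5=4: τ_5=4, arrival time A_5=13
draw d_6=0: τ_6=1, arrival time A_6=14
draw d_7=1: τ_7=3, arrival time A_7=17
draw d_8=4: τ_8=4, arrival time A_8=21
draw d_9=4: τ_9=4, arrival time A_9=25
draw d_10=5: τ_10=2, arrival time A_10=27
draw d_11=0: τ_11=1, arrival time A_11=28
draw d_12=5: τ_12=2, arrival time A_12=30
N_t over t=0..12: 0:0 1:0 2:1 3:1 4:1 5:2 6:3 7:3 8:3 9:4 10:4 11:4 12:4

4


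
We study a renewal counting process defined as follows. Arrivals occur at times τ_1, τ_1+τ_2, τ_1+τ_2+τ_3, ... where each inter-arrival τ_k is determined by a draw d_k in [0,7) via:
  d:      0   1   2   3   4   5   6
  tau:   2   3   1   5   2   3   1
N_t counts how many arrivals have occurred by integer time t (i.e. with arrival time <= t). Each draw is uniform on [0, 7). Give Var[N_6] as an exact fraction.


11564557696/13841287201

Inter-arrival values over d=0..6: [2, 3, 1, 5, 2, 3, 1]
Each d has probability 1/7, so the pmf of τ is: f(1) = 2/7, f(2) = 2/7, f(3) = 2/7, f(5) = 1/7
Let p_n(j) = P(N_n = j), with p_0 = [1]. Condition on τ_1: p_n(0) = P(τ > n), and for j >= 1, p_n(j) = Σ_{k<=n} f(k)·p_{n−k}(j−1)
p_1 = [5/7, 2/7]  (j = 0..1)
p_2 = [3/7, 24/49, 4/49]  (j = 0..2)
p_3 = [1/7, 30/49, 76/343, 8/343]  (j = 0..3)
p_4 = [1/7, 18/49, 136/343, 208/2401, 16/2401]  (j = 0..4)
p_5 = [0, 17/49, 144/343, 480/2401, 528/16807, 32/16807]  (j = 0..5)
p_6 = [0, 9/49, 144/343, 712/2401, 1488/16807, 1280/117649, 64/117649]  (j = 0..6)
E[N_6] = Σ j·p_6(j) = 273505/117649;  E[N_6²] = Σ j²·p_6(j) = 734129/117649
Var[N_6] = 734129/117649 − (273505/117649)² = 11564557696/13841287201


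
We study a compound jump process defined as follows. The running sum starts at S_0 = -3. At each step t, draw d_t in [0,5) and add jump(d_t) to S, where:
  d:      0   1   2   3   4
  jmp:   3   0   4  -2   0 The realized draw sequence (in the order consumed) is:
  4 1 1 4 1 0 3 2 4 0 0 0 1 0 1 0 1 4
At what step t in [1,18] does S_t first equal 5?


t=0: S=-3, d=4, jump=0, S_1=-3
t=1: S=-3, d=1, jump=0, S_2=-3
t=2: S=-3, d=1, jump=0, S_3=-3
t=3: S=-3, d=4, jump=0, S_4=-3
t=4: S=-3, d=1, jump=0, S_5=-3
t=5: S=-3, d=0, jump=3, S_6=0
t=6: S=0, d=3, jump=-2, S_7=-2
t=7: S=-2, d=2, jump=4, S_8=2
t=8: S=2, d=4, jump=0, S_9=2
t=9: S=2, d=0, jump=3, S_10=5
t=10: S=5, d=0, jump=3, S_11=8
t=11: S=8, d=0, jump=3, S_12=11
t=12: S=11, d=1, jump=0, S_13=11
t=13: S=11, d=0, jump=3, S_14=14
t=14: S=14, d=1, jump=0, S_15=14
t=15: S=14, d=0, jump=3, S_16=17
t=16: S=17, d=1, jump=0, S_17=17
t=17: S=17, d=4, jump=0, S_18=17

10
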